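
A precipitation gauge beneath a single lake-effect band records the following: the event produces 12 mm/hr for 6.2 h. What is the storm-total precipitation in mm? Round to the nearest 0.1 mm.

Total = Σ Rᵢ Δtᵢ = 12 × 6.2
      = 74.4 = 74.4 mm.

total ≈ 74.4 mm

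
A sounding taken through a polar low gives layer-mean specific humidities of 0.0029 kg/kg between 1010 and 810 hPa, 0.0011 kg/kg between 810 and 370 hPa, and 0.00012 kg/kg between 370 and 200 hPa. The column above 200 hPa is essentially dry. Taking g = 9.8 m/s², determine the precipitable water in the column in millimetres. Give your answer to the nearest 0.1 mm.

Precipitable water is the column-integrated vapour mass per unit area: PW = (1/g) Σ q̄ Δp, with q in kg/kg and Δp in Pa (1 kg/m² of water = 1 mm).
Layer 1010–810 hPa: Δp = 200 hPa = 20000 Pa, q̄ = 0.0029 kg/kg → 0.0029 × 20000 / 9.8 = 5.92 mm
Layer 810–370 hPa: Δp = 440 hPa = 44000 Pa, q̄ = 0.0011 kg/kg → 0.0011 × 44000 / 9.8 = 4.94 mm
Layer 370–200 hPa: Δp = 170 hPa = 17000 Pa, q̄ = 0.00012 kg/kg → 0.00012 × 17000 / 9.8 = 0.21 mm
PW = 5.92 + 4.94 + 0.21 = 11.07 ≈ 11.1 mm.

PW ≈ 11.1 mm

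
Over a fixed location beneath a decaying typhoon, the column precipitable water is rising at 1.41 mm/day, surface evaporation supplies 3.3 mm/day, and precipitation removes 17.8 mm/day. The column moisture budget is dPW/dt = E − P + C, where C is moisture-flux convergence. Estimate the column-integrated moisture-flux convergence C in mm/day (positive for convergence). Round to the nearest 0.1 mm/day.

C ≈ 15.9 mm/day

dPW/dt = +1.41 mm/day.
C = dPW/dt − E + P = (+1.41) − 3.3 + 17.8 = 15.9 mm/day.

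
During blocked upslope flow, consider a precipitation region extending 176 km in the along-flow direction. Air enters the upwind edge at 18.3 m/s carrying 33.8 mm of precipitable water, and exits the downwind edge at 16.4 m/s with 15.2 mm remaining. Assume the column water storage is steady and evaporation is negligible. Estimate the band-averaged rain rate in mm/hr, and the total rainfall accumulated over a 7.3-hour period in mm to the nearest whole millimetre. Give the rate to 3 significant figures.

Column moisture flux per unit crosswind length is F = V × PW.
Inflow: F_in = 18.3 × 33.8 = 618.54 mm·m/s
Outflow: F_out = 16.4 × 15.2 = 249.28 mm·m/s
Steady-state rate R = (F_in − F_out)/L = (618.54 − 249.28) / 176000 m = 2.098e-03 mm/s.
R = 2.098e-03 × 3600 = 7.55 mm/hr.
Over 7.3 h: total = 7.55 × 7.3 = 55.115 ≈ 55 mm.

R ≈ 7.55 mm/hr; total ≈ 55 mm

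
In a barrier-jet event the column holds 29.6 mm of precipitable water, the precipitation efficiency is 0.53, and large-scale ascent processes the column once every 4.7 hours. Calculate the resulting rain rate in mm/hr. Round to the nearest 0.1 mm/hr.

Each overturning extracts ε × PW = 0.53 × 29.6 = 15.688 mm.
Rate = ε·PW / τ = 15.688 / 4.7 h = 3.3 mm/hr.

R ≈ 3.3 mm/hr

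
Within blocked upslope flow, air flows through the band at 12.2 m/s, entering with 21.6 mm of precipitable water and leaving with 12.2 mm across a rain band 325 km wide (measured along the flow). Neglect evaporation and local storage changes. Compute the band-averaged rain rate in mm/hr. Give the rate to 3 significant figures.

Column moisture flux per unit crosswind length is F = V × PW.
Inflow: F_in = 12.2 × 21.6 = 263.52 mm·m/s
Outflow: F_out = 12.2 × 12.2 = 148.84 mm·m/s
Steady-state rate R = (F_in − F_out)/L = (263.52 − 148.84) / 325000 m = 3.529e-04 mm/s.
R = 3.529e-04 × 3600 = 1.27 mm/hr.

R ≈ 1.27 mm/hr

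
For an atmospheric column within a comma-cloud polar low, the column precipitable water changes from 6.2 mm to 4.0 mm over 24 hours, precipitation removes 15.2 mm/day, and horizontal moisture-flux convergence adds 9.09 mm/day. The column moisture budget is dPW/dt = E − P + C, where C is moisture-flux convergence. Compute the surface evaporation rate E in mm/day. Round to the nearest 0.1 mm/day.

dPW/dt = (4.0 − 6.2) mm / (24/24 day) = -2.200 mm/day.
E = dPW/dt + P − C = (-2.200) + 15.2 − (9.09) = 3.9 mm/day.

E ≈ 3.9 mm/day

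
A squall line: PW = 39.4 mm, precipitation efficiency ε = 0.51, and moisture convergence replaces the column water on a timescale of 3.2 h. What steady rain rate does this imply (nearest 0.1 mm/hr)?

R ≈ 6.3 mm/hr

Each overturning extracts ε × PW = 0.51 × 39.4 = 20.094 mm.
Rate = ε·PW / τ = 20.094 / 3.2 h = 6.3 mm/hr.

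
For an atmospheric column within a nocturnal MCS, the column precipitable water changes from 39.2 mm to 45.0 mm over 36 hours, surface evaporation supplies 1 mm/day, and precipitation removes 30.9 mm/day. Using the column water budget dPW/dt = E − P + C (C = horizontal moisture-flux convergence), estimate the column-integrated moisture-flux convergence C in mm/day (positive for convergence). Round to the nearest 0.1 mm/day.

C ≈ 33.8 mm/day

dPW/dt = (45.0 − 39.2) mm / (36/24 day) = +3.867 mm/day.
C = dPW/dt − E + P = (+3.867) − 1 + 30.9 = 33.8 mm/day.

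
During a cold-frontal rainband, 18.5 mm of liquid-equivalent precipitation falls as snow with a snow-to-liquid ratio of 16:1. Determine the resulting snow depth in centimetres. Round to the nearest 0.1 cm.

Snow depth = liquid × ratio = 18.5 mm × 16 = 296 mm = 29.6 cm.

snow depth ≈ 29.6 cm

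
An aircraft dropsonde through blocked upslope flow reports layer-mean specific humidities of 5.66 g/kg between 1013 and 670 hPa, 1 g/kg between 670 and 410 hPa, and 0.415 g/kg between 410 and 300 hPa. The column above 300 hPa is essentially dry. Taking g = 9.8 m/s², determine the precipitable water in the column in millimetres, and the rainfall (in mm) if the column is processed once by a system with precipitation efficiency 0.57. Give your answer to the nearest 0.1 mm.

Precipitable water is the column-integrated vapour mass per unit area: PW = (1/g) Σ q̄ Δp, with q in kg/kg and Δp in Pa (1 kg/m² of water = 1 mm).
Layer 1013–670 hPa: Δp = 343 hPa = 34300 Pa, q̄ = 0.00566 kg/kg → 0.00566 × 34300 / 9.8 = 19.81 mm
Layer 670–410 hPa: Δp = 260 hPa = 26000 Pa, q̄ = 0.001 kg/kg → 0.001 × 26000 / 9.8 = 2.65 mm
Layer 410–300 hPa: Δp = 110 hPa = 11000 Pa, q̄ = 0.000415 kg/kg → 0.000415 × 11000 / 9.8 = 0.47 mm
PW = 19.81 + 2.65 + 0.47 = 22.93 ≈ 22.9 mm.
Rainfall = ε × PW = 0.57 × 22.9 = 13.1 mm.

PW ≈ 22.9 mm; rainfall ≈ 13.1 mm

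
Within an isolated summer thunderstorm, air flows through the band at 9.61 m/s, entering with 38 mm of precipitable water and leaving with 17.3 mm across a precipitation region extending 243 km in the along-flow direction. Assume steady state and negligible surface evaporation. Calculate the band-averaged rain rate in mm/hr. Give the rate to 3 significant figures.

R ≈ 2.95 mm/hr

Column moisture flux per unit crosswind length is F = V × PW.
Inflow: F_in = 9.61 × 38 = 365.18 mm·m/s
Outflow: F_out = 9.61 × 17.3 = 166.253 mm·m/s
Steady-state rate R = (F_in − F_out)/L = (365.18 − 166.253) / 243000 m = 8.186e-04 mm/s.
R = 8.186e-04 × 3600 = 2.95 mm/hr.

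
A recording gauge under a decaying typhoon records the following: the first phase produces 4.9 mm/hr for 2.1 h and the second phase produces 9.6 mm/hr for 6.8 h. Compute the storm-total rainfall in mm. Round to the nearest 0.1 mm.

Total = Σ Rᵢ Δtᵢ = 4.9 × 2.1 + 9.6 × 6.8
      = 10.29 + 65.28 = 75.6 mm.

total ≈ 75.6 mm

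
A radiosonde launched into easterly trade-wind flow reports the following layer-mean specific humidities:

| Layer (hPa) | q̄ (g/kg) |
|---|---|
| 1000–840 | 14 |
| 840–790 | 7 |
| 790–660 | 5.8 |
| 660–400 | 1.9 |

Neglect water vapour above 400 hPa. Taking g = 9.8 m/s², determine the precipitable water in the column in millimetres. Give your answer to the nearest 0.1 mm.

PW ≈ 39.2 mm

Precipitable water is the column-integrated vapour mass per unit area: PW = (1/g) Σ q̄ Δp, with q in kg/kg and Δp in Pa (1 kg/m² of water = 1 mm).
Layer 1000–840 hPa: Δp = 160 hPa = 16000 Pa, q̄ = 0.014 kg/kg → 0.014 × 16000 / 9.8 = 22.86 mm
Layer 840–790 hPa: Δp = 50 hPa = 5000 Pa, q̄ = 0.007 kg/kg → 0.007 × 5000 / 9.8 = 3.57 mm
Layer 790–660 hPa: Δp = 130 hPa = 13000 Pa, q̄ = 0.0058 kg/kg → 0.0058 × 13000 / 9.8 = 7.69 mm
Layer 660–400 hPa: Δp = 260 hPa = 26000 Pa, q̄ = 0.0019 kg/kg → 0.0019 × 26000 / 9.8 = 5.04 mm
PW = 22.86 + 3.57 + 7.69 + 5.04 = 39.16 ≈ 39.2 mm.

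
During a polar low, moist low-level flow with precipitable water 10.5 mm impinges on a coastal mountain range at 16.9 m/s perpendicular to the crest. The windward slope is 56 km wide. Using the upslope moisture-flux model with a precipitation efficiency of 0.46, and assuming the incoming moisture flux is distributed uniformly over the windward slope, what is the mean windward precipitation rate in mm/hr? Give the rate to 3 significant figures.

Incoming column moisture flux per unit ridge length: F = V × PW = 16.9 × 10.5 = 177.45 mm·m/s.
Spread over the 56 km slope with efficiency ε = 0.46: R = ε·F/W = 0.46 × 177.45 / 56000 m = 1.458e-03 mm/s.
R = 1.458e-03 × 3600 = 5.25 mm/hr.

R ≈ 5.25 mm/hr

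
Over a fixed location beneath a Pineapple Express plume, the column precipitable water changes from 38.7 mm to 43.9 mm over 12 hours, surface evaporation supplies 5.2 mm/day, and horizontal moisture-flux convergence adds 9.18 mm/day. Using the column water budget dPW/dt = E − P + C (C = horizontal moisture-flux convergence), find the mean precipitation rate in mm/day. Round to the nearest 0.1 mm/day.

P ≈ 4.0 mm/day

dPW/dt = (43.9 − 38.7) mm / (12/24 day) = +10.400 mm/day.
P = E + C − dPW/dt = 5.2 + (9.18) − (+10.400) = 4.0 mm/day.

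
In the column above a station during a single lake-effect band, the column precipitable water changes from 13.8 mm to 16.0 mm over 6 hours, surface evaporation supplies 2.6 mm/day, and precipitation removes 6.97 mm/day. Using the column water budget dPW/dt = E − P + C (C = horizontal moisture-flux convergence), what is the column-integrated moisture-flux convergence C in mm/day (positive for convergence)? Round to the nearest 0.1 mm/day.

dPW/dt = (16.0 − 13.8) mm / (6/24 day) = +8.800 mm/day.
C = dPW/dt − E + P = (+8.800) − 2.6 + 6.97 = 13.2 mm/day.

C ≈ 13.2 mm/day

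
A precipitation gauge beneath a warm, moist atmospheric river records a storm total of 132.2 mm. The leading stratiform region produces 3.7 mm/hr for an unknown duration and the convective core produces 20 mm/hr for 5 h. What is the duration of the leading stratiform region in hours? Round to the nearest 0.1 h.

Known phases: 20 × 5 = 100 mm.
Remaining depth = 132.2 − 100 = 32.2 mm.
Duration = 32.2 / 3.7 = 8.7 h.

duration ≈ 8.7 h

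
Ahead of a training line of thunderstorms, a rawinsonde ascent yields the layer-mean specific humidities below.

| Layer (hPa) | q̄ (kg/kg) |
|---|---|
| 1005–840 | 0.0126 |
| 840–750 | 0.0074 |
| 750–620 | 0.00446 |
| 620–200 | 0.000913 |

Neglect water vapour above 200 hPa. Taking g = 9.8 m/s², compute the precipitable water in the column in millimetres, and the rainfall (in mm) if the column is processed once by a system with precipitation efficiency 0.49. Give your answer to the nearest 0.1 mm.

Precipitable water is the column-integrated vapour mass per unit area: PW = (1/g) Σ q̄ Δp, with q in kg/kg and Δp in Pa (1 kg/m² of water = 1 mm).
Layer 1005–840 hPa: Δp = 165 hPa = 16500 Pa, q̄ = 0.0126 kg/kg → 0.0126 × 16500 / 9.8 = 21.21 mm
Layer 840–750 hPa: Δp = 90 hPa = 9000 Pa, q̄ = 0.0074 kg/kg → 0.0074 × 9000 / 9.8 = 6.80 mm
Layer 750–620 hPa: Δp = 130 hPa = 13000 Pa, q̄ = 0.00446 kg/kg → 0.00446 × 13000 / 9.8 = 5.92 mm
Layer 620–200 hPa: Δp = 420 hPa = 42000 Pa, q̄ = 0.000913 kg/kg → 0.000913 × 42000 / 9.8 = 3.91 mm
PW = 21.21 + 6.80 + 5.92 + 3.91 = 37.84 ≈ 37.8 mm.
Rainfall = ε × PW = 0.49 × 37.8 = 18.5 mm.

PW ≈ 37.8 mm; rainfall ≈ 18.5 mm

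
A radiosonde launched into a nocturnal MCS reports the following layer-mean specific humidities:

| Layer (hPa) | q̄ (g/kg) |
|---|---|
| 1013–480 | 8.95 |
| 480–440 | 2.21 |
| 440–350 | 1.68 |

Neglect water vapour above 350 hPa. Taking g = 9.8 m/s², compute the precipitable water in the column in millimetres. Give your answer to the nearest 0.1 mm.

Precipitable water is the column-integrated vapour mass per unit area: PW = (1/g) Σ q̄ Δp, with q in kg/kg and Δp in Pa (1 kg/m² of water = 1 mm).
Layer 1013–480 hPa: Δp = 533 hPa = 53300 Pa, q̄ = 0.00895 kg/kg → 0.00895 × 53300 / 9.8 = 48.68 mm
Layer 480–440 hPa: Δp = 40 hPa = 4000 Pa, q̄ = 0.00221 kg/kg → 0.00221 × 4000 / 9.8 = 0.90 mm
Layer 440–350 hPa: Δp = 90 hPa = 9000 Pa, q̄ = 0.00168 kg/kg → 0.00168 × 9000 / 9.8 = 1.54 mm
PW = 48.68 + 0.90 + 1.54 = 51.12 ≈ 51.1 mm.

PW ≈ 51.1 mm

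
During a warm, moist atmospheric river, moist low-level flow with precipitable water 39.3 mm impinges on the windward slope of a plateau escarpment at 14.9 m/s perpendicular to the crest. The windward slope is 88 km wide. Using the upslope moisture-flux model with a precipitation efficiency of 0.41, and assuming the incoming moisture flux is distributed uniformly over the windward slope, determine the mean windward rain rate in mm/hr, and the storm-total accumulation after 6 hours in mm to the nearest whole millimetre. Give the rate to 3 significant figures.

Incoming column moisture flux per unit ridge length: F = V × PW = 14.9 × 39.3 = 585.57 mm·m/s.
Spread over the 88 km slope with efficiency ε = 0.41: R = ε·F/W = 0.41 × 585.57 / 88000 m = 2.728e-03 mm/s.
R = 2.728e-03 × 3600 = 9.82 mm/hr.
Over 6 h: total = 9.82 × 6 = 58.92 ≈ 59 mm.

R ≈ 9.82 mm/hr; total ≈ 59 mm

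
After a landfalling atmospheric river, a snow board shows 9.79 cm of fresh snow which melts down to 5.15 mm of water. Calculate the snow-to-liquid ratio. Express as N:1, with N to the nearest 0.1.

Ratio = snow depth / SWE = 97.9 mm / 5.15 mm = 19.0, i.e. 19.0:1.

ratio ≈ 19.0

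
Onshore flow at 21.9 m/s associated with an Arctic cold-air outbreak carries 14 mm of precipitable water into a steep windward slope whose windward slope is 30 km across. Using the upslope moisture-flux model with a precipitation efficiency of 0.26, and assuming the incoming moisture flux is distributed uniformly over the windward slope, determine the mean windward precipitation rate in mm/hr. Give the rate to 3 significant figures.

R ≈ 9.57 mm/hr

Incoming column moisture flux per unit ridge length: F = V × PW = 21.9 × 14 = 306.6 mm·m/s.
Spread over the 30 km slope with efficiency ε = 0.26: R = ε·F/W = 0.26 × 306.6 / 30000 m = 2.657e-03 mm/s.
R = 2.657e-03 × 3600 = 9.57 mm/hr.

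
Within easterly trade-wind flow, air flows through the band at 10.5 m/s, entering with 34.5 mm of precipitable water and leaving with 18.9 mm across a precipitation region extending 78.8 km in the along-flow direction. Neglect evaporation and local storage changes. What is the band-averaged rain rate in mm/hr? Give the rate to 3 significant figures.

R ≈ 7.48 mm/hr

Column moisture flux per unit crosswind length is F = V × PW.
Inflow: F_in = 10.5 × 34.5 = 362.25 mm·m/s
Outflow: F_out = 10.5 × 18.9 = 198.45 mm·m/s
Steady-state rate R = (F_in − F_out)/L = (362.25 − 198.45) / 78800 m = 2.079e-03 mm/s.
R = 2.079e-03 × 3600 = 7.48 mm/hr.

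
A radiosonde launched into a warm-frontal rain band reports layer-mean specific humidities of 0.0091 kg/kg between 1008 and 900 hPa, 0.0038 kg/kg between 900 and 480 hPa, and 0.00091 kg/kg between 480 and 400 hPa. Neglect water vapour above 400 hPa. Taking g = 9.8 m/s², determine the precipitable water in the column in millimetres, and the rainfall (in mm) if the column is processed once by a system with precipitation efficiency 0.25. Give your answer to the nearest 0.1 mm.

PW ≈ 27.1 mm; rainfall ≈ 6.8 mm

Precipitable water is the column-integrated vapour mass per unit area: PW = (1/g) Σ q̄ Δp, with q in kg/kg and Δp in Pa (1 kg/m² of water = 1 mm).
Layer 1008–900 hPa: Δp = 108 hPa = 10800 Pa, q̄ = 0.0091 kg/kg → 0.0091 × 10800 / 9.8 = 10.03 mm
Layer 900–480 hPa: Δp = 420 hPa = 42000 Pa, q̄ = 0.0038 kg/kg → 0.0038 × 42000 / 9.8 = 16.29 mm
Layer 480–400 hPa: Δp = 80 hPa = 8000 Pa, q̄ = 0.00091 kg/kg → 0.00091 × 8000 / 9.8 = 0.74 mm
PW = 10.03 + 16.29 + 0.74 = 27.06 ≈ 27.1 mm.
Rainfall = ε × PW = 0.25 × 27.1 = 6.8 mm.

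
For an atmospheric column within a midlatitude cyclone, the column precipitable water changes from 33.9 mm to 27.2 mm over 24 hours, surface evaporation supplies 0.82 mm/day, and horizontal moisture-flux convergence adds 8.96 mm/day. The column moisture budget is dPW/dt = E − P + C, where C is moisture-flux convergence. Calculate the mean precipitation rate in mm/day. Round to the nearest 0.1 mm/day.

dPW/dt = (27.2 − 33.9) mm / (24/24 day) = -6.700 mm/day.
P = E + C − dPW/dt = 0.82 + (8.96) − (-6.700) = 16.5 mm/day.

P ≈ 16.5 mm/day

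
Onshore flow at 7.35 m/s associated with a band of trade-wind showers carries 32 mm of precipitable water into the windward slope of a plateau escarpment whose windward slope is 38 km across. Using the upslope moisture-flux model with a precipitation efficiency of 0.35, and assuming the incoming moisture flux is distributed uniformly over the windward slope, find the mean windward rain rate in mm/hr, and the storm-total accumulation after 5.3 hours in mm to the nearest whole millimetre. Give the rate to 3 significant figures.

Incoming column moisture flux per unit ridge length: F = V × PW = 7.35 × 32 = 235.2 mm·m/s.
Spread over the 38 km slope with efficiency ε = 0.35: R = ε·F/W = 0.35 × 235.2 / 38000 m = 2.166e-03 mm/s.
R = 2.166e-03 × 3600 = 7.80 mm/hr.
Over 5.3 h: total = 7.80 × 5.3 = 41.34 ≈ 41 mm.

R ≈ 7.80 mm/hr; total ≈ 41 mm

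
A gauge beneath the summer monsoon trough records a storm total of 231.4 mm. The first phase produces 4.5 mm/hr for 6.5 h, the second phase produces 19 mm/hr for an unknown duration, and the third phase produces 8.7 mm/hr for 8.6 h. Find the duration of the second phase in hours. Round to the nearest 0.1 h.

duration ≈ 6.7 h

Known phases: 4.5 × 6.5 + 8.7 × 8.6 = 29.25 + 74.82 = 104.07 mm.
Remaining depth = 231.4 − 104.07 = 127.33 mm.
Duration = 127.33 / 19 = 6.7 h.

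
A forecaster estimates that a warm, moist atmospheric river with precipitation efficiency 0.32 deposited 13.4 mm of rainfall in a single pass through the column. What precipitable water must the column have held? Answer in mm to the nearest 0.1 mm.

PW ≈ 41.9 mm

PW = rainfall / ε = 13.4 / 0.32 = 41.9 mm.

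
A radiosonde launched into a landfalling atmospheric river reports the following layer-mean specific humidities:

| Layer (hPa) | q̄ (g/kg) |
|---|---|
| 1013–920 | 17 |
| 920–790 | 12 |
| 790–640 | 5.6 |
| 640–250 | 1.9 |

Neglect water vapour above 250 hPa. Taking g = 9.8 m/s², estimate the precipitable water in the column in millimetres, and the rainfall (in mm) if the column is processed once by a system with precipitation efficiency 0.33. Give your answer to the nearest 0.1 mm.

PW ≈ 48.2 mm; rainfall ≈ 15.9 mm

Precipitable water is the column-integrated vapour mass per unit area: PW = (1/g) Σ q̄ Δp, with q in kg/kg and Δp in Pa (1 kg/m² of water = 1 mm).
Layer 1013–920 hPa: Δp = 93 hPa = 9300 Pa, q̄ = 0.017 kg/kg → 0.017 × 9300 / 9.8 = 16.13 mm
Layer 920–790 hPa: Δp = 130 hPa = 13000 Pa, q̄ = 0.012 kg/kg → 0.012 × 13000 / 9.8 = 15.92 mm
Layer 790–640 hPa: Δp = 150 hPa = 15000 Pa, q̄ = 0.0056 kg/kg → 0.0056 × 15000 / 9.8 = 8.57 mm
Layer 640–250 hPa: Δp = 390 hPa = 39000 Pa, q̄ = 0.0019 kg/kg → 0.0019 × 39000 / 9.8 = 7.56 mm
PW = 16.13 + 15.92 + 8.57 + 7.56 = 48.18 ≈ 48.2 mm.
Rainfall = ε × PW = 0.33 × 48.2 = 15.9 mm.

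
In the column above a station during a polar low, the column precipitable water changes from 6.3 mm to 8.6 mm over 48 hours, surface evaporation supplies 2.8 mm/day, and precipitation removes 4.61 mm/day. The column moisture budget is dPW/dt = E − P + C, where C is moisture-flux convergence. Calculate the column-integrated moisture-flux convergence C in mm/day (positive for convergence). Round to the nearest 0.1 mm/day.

dPW/dt = (8.6 − 6.3) mm / (48/24 day) = +1.150 mm/day.
C = dPW/dt − E + P = (+1.150) − 2.8 + 4.61 = 3.0 mm/day.

C ≈ 3.0 mm/day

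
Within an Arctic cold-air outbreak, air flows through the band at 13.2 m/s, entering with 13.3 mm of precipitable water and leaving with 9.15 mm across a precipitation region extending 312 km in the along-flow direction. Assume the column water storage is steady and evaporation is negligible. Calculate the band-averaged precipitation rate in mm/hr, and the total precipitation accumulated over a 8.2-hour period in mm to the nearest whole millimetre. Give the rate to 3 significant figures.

R ≈ 0.632 mm/hr; total ≈ 5 mm

Column moisture flux per unit crosswind length is F = V × PW.
Inflow: F_in = 13.2 × 13.3 = 175.56 mm·m/s
Outflow: F_out = 13.2 × 9.15 = 120.78 mm·m/s
Steady-state rate R = (F_in − F_out)/L = (175.56 − 120.78) / 312000 m = 1.756e-04 mm/s.
R = 1.756e-04 × 3600 = 0.632 mm/hr.
Over 8.2 h: total = 0.632 × 8.2 = 5.1824 ≈ 5 mm.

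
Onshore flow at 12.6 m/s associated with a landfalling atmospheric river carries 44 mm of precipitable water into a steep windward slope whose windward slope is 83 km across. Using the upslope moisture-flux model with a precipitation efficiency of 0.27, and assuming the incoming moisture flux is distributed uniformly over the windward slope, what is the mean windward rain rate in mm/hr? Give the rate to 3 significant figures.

R ≈ 6.49 mm/hr

Incoming column moisture flux per unit ridge length: F = V × PW = 12.6 × 44 = 554.4 mm·m/s.
Spread over the 83 km slope with efficiency ε = 0.27: R = ε·F/W = 0.27 × 554.4 / 83000 m = 1.803e-03 mm/s.
R = 1.803e-03 × 3600 = 6.49 mm/hr.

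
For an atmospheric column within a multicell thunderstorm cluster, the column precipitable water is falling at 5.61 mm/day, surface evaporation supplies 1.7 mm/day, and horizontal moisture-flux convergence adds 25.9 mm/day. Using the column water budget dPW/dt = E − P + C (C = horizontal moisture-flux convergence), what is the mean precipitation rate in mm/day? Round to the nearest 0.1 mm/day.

dPW/dt = -5.61 mm/day.
P = E + C − dPW/dt = 1.7 + (25.9) − (-5.61) = 33.2 mm/day.

P ≈ 33.2 mm/day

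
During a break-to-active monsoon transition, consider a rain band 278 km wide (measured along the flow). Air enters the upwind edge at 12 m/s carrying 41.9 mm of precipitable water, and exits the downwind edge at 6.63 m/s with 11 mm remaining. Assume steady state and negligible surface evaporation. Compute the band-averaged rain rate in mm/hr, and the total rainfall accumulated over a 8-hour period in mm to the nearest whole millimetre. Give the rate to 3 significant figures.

Column moisture flux per unit crosswind length is F = V × PW.
Inflow: F_in = 12 × 41.9 = 502.8 mm·m/s
Outflow: F_out = 6.63 × 11 = 72.93 mm·m/s
Steady-state rate R = (F_in − F_out)/L = (502.8 − 72.93) / 278000 m = 1.546e-03 mm/s.
R = 1.546e-03 × 3600 = 5.57 mm/hr.
Over 8 h: total = 5.57 × 8 = 44.56 ≈ 45 mm.

R ≈ 5.57 mm/hr; total ≈ 45 mm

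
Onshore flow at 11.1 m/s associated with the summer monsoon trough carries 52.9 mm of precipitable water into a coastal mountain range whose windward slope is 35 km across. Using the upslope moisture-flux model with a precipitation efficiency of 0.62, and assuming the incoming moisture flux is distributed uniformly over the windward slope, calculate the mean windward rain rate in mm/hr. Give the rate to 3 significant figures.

R ≈ 37.4 mm/hr

Incoming column moisture flux per unit ridge length: F = V × PW = 11.1 × 52.9 = 587.19 mm·m/s.
Spread over the 35 km slope with efficiency ε = 0.62: R = ε·F/W = 0.62 × 587.19 / 35000 m = 1.040e-02 mm/s.
R = 1.040e-02 × 3600 = 37.4 mm/hr.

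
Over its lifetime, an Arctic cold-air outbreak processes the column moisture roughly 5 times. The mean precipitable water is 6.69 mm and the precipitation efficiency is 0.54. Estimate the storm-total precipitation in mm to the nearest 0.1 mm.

precipitation ≈ 18.1 mm

Each cycle deposits ε × PW = 0.54 × 6.69 = 3.6126 mm.
Over 5 cycles: 5 × 3.6126 = 18.1 mm.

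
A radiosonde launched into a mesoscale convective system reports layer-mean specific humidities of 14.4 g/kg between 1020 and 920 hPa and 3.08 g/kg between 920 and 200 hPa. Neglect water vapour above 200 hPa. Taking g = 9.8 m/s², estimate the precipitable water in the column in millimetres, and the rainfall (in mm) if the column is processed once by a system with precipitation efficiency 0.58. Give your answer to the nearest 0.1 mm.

Precipitable water is the column-integrated vapour mass per unit area: PW = (1/g) Σ q̄ Δp, with q in kg/kg and Δp in Pa (1 kg/m² of water = 1 mm).
Layer 1020–920 hPa: Δp = 100 hPa = 10000 Pa, q̄ = 0.0144 kg/kg → 0.0144 × 10000 / 9.8 = 14.69 mm
Layer 920–200 hPa: Δp = 720 hPa = 72000 Pa, q̄ = 0.00308 kg/kg → 0.00308 × 72000 / 9.8 = 22.63 mm
PW = 14.69 + 22.63 = 37.32 ≈ 37.3 mm.
Rainfall = ε × PW = 0.58 × 37.3 = 21.6 mm.

PW ≈ 37.3 mm; rainfall ≈ 21.6 mm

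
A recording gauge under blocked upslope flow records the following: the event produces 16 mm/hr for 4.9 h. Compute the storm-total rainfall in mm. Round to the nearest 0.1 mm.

Total = Σ Rᵢ Δtᵢ = 16 × 4.9
      = 78.4 = 78.4 mm.

total ≈ 78.4 mm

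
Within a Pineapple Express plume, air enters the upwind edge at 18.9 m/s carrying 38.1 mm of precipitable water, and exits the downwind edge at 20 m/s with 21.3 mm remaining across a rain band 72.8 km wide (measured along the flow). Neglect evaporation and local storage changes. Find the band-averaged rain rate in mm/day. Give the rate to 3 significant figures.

Column moisture flux per unit crosswind length is F = V × PW.
Inflow: F_in = 18.9 × 38.1 = 720.09 mm·m/s
Outflow: F_out = 20 × 21.3 = 426 mm·m/s
Steady-state rate R = (F_in − F_out)/L = (720.09 − 426) / 72800 m = 4.040e-03 mm/s.
R = 4.040e-03 × 3600 × 24 = 349 mm/day.

R ≈ 349 mm/day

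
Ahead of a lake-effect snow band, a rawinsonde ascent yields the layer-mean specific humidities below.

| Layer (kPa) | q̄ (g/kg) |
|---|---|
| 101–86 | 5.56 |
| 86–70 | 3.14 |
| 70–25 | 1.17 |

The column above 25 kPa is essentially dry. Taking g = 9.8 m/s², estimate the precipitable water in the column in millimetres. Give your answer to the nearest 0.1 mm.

Precipitable water is the column-integrated vapour mass per unit area: PW = (1/g) Σ q̄ Δp, with q in kg/kg and Δp in Pa (1 kg/m² of water = 1 mm).
Layer 101–86 kPa: Δp = 150 hPa = 15000 Pa, q̄ = 0.00556 kg/kg → 0.00556 × 15000 / 9.8 = 8.51 mm
Layer 86–70 kPa: Δp = 160 hPa = 16000 Pa, q̄ = 0.00314 kg/kg → 0.00314 × 16000 / 9.8 = 5.13 mm
Layer 70–25 kPa: Δp = 450 hPa = 45000 Pa, q̄ = 0.00117 kg/kg → 0.00117 × 45000 / 9.8 = 5.37 mm
PW = 8.51 + 5.13 + 5.37 = 19.01 ≈ 19.0 mm.

PW ≈ 19.0 mm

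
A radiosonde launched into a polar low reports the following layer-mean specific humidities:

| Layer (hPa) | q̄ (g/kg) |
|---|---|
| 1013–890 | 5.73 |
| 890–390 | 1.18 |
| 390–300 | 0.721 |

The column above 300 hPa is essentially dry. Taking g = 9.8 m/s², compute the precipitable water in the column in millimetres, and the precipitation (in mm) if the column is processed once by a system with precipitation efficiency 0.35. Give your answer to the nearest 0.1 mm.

PW ≈ 13.9 mm; precipitation ≈ 4.9 mm

Precipitable water is the column-integrated vapour mass per unit area: PW = (1/g) Σ q̄ Δp, with q in kg/kg and Δp in Pa (1 kg/m² of water = 1 mm).
Layer 1013–890 hPa: Δp = 123 hPa = 12300 Pa, q̄ = 0.00573 kg/kg → 0.00573 × 12300 / 9.8 = 7.19 mm
Layer 890–390 hPa: Δp = 500 hPa = 50000 Pa, q̄ = 0.00118 kg/kg → 0.00118 × 50000 / 9.8 = 6.02 mm
Layer 390–300 hPa: Δp = 90 hPa = 9000 Pa, q̄ = 0.000721 kg/kg → 0.000721 × 9000 / 9.8 = 0.66 mm
PW = 7.19 + 6.02 + 0.66 = 13.87 ≈ 13.9 mm.
Precipitation = ε × PW = 0.35 × 13.9 = 4.9 mm.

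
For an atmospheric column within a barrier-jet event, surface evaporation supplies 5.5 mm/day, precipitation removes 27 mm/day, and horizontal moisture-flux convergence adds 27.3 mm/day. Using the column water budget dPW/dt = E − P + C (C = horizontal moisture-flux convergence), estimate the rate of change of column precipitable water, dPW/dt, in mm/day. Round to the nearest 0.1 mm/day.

dPW/dt ≈ 5.8 mm/day

dPW/dt = E − P + C = 5.5 − 27 + (27.3) = 5.8 mm/day.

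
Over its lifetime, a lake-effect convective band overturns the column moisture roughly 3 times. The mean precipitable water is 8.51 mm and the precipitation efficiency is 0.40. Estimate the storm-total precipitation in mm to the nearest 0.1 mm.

precipitation ≈ 10.2 mm

Each cycle deposits ε × PW = 0.40 × 8.51 = 3.404 mm.
Over 3 cycles: 3 × 3.404 = 10.2 mm.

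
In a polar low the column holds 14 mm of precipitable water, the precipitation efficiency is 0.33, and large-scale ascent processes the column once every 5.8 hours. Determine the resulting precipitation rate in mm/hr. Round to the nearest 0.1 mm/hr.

Each overturning extracts ε × PW = 0.33 × 14 = 4.62 mm.
Rate = ε·PW / τ = 4.62 / 5.8 h = 0.8 mm/hr.

R ≈ 0.8 mm/hr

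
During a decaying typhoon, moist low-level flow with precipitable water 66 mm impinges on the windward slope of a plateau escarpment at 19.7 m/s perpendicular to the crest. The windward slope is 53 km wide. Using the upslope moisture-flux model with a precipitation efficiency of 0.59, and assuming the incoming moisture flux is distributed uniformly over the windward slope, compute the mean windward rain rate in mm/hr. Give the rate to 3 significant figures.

R ≈ 52.1 mm/hr

Incoming column moisture flux per unit ridge length: F = V × PW = 19.7 × 66 = 1300.2 mm·m/s.
Spread over the 53 km slope with efficiency ε = 0.59: R = ε·F/W = 0.59 × 1300.2 / 53000 m = 1.447e-02 mm/s.
R = 1.447e-02 × 3600 = 52.1 mm/hr.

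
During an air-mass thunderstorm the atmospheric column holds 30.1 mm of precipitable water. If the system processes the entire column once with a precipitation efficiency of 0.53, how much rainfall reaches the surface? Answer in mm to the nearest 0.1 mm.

Rainfall = ε × PW = 0.53 × 30.1 = 16.0 mm.

rainfall ≈ 16.0 mm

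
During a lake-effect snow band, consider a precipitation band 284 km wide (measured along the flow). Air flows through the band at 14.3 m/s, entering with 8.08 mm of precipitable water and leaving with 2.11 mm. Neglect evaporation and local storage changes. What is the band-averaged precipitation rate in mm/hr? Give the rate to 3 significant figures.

R ≈ 1.08 mm/hr

Column moisture flux per unit crosswind length is F = V × PW.
Inflow: F_in = 14.3 × 8.08 = 115.544 mm·m/s
Outflow: F_out = 14.3 × 2.11 = 30.173 mm·m/s
Steady-state rate R = (F_in − F_out)/L = (115.544 − 30.173) / 284000 m = 3.006e-04 mm/s.
R = 3.006e-04 × 3600 = 1.08 mm/hr.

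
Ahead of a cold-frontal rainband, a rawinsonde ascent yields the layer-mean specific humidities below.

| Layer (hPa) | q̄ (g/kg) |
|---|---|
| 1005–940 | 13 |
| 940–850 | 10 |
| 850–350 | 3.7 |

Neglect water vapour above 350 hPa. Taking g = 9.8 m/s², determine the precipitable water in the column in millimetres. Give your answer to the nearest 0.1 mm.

PW ≈ 36.7 mm

Precipitable water is the column-integrated vapour mass per unit area: PW = (1/g) Σ q̄ Δp, with q in kg/kg and Δp in Pa (1 kg/m² of water = 1 mm).
Layer 1005–940 hPa: Δp = 65 hPa = 6500 Pa, q̄ = 0.013 kg/kg → 0.013 × 6500 / 9.8 = 8.62 mm
Layer 940–850 hPa: Δp = 90 hPa = 9000 Pa, q̄ = 0.01 kg/kg → 0.01 × 9000 / 9.8 = 9.18 mm
Layer 850–350 hPa: Δp = 500 hPa = 50000 Pa, q̄ = 0.0037 kg/kg → 0.0037 × 50000 / 9.8 = 18.88 mm
PW = 8.62 + 9.18 + 18.88 = 36.68 ≈ 36.7 mm.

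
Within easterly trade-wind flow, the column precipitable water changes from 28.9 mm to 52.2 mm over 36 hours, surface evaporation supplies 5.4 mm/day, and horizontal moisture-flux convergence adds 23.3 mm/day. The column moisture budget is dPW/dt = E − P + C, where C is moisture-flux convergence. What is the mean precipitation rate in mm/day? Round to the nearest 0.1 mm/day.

dPW/dt = (52.2 − 28.9) mm / (36/24 day) = +15.533 mm/day.
P = E + C − dPW/dt = 5.4 + (23.3) − (+15.533) = 13.2 mm/day.

P ≈ 13.2 mm/day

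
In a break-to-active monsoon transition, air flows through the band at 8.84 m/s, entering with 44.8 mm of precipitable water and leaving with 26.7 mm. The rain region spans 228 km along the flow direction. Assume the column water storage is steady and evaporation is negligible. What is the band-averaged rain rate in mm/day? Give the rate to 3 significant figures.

Column moisture flux per unit crosswind length is F = V × PW.
Inflow: F_in = 8.84 × 44.8 = 396.032 mm·m/s
Outflow: F_out = 8.84 × 26.7 = 236.028 mm·m/s
Steady-state rate R = (F_in − F_out)/L = (396.032 − 236.028) / 228000 m = 7.018e-04 mm/s.
R = 7.018e-04 × 3600 × 24 = 60.6 mm/day.

R ≈ 60.6 mm/day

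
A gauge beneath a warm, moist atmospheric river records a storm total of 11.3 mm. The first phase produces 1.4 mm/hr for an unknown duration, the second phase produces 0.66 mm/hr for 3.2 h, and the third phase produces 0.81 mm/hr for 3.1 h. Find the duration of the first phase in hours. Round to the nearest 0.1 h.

Known phases: 0.66 × 3.2 + 0.81 × 3.1 = 2.112 + 2.511 = 4.623 mm.
Remaining depth = 11.3 − 4.623 = 6.677 mm.
Duration = 6.677 / 1.4 = 4.8 h.

duration ≈ 4.8 h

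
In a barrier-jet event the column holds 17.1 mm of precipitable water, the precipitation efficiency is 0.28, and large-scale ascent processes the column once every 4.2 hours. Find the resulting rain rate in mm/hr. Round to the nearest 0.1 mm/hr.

Each overturning extracts ε × PW = 0.28 × 17.1 = 4.788 mm.
Rate = ε·PW / τ = 4.788 / 4.2 h = 1.1 mm/hr.

R ≈ 1.1 mm/hr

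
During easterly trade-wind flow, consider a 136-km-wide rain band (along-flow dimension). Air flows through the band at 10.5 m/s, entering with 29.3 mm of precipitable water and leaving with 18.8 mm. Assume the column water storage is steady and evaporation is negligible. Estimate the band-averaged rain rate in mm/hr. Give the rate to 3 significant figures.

Column moisture flux per unit crosswind length is F = V × PW.
Inflow: F_in = 10.5 × 29.3 = 307.65 mm·m/s
Outflow: F_out = 10.5 × 18.8 = 197.4 mm·m/s
Steady-state rate R = (F_in − F_out)/L = (307.65 − 197.4) / 136000 m = 8.107e-04 mm/s.
R = 8.107e-04 × 3600 = 2.92 mm/hr.

R ≈ 2.92 mm/hr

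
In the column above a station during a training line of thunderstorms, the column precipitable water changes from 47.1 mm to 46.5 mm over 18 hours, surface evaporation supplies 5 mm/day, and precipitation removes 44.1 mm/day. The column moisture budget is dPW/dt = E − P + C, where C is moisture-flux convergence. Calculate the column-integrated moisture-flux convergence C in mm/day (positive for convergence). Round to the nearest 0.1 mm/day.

C ≈ 38.3 mm/day

dPW/dt = (46.5 − 47.1) mm / (18/24 day) = -0.800 mm/day.
C = dPW/dt − E + P = (-0.800) − 5 + 44.1 = 38.3 mm/day.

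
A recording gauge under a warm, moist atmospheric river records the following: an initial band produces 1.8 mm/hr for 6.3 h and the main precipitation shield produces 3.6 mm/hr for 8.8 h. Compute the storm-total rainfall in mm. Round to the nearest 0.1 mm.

Total = Σ Rᵢ Δtᵢ = 1.8 × 6.3 + 3.6 × 8.8
      = 11.34 + 31.68 = 43.0 mm.

total ≈ 43.0 mm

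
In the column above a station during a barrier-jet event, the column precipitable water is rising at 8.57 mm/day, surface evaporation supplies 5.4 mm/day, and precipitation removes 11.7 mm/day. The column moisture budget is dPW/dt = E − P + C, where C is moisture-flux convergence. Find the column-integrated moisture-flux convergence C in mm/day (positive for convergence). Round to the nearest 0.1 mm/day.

C ≈ 14.9 mm/day

dPW/dt = +8.57 mm/day.
C = dPW/dt − E + P = (+8.57) − 5.4 + 11.7 = 14.9 mm/day.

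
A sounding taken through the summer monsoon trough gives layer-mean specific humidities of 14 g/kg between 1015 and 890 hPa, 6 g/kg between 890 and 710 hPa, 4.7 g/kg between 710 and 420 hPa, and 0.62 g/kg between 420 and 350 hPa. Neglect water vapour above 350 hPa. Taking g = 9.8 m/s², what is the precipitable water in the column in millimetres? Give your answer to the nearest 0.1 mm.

PW ≈ 43.2 mm

Precipitable water is the column-integrated vapour mass per unit area: PW = (1/g) Σ q̄ Δp, with q in kg/kg and Δp in Pa (1 kg/m² of water = 1 mm).
Layer 1015–890 hPa: Δp = 125 hPa = 12500 Pa, q̄ = 0.014 kg/kg → 0.014 × 12500 / 9.8 = 17.86 mm
Layer 890–710 hPa: Δp = 180 hPa = 18000 Pa, q̄ = 0.006 kg/kg → 0.006 × 18000 / 9.8 = 11.02 mm
Layer 710–420 hPa: Δp = 290 hPa = 29000 Pa, q̄ = 0.0047 kg/kg → 0.0047 × 29000 / 9.8 = 13.91 mm
Layer 420–350 hPa: Δp = 70 hPa = 7000 Pa, q̄ = 0.00062 kg/kg → 0.00062 × 7000 / 9.8 = 0.44 mm
PW = 17.86 + 11.02 + 13.91 + 0.44 = 43.23 ≈ 43.2 mm.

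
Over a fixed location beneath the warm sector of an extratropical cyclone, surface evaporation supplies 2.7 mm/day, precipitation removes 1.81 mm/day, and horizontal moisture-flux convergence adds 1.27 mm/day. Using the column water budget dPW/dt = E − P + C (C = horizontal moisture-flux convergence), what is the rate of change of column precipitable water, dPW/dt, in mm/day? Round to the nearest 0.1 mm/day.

dPW/dt ≈ 2.2 mm/day

dPW/dt = E − P + C = 2.7 − 1.81 + (1.27) = 2.2 mm/day.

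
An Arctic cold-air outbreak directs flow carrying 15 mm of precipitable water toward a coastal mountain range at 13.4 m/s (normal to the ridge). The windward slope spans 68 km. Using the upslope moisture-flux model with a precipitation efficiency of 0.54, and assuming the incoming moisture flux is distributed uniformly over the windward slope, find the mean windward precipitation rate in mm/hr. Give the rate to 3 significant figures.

Incoming column moisture flux per unit ridge length: F = V × PW = 13.4 × 15 = 201 mm·m/s.
Spread over the 68 km slope with efficiency ε = 0.54: R = ε·F/W = 0.54 × 201 / 68000 m = 1.596e-03 mm/s.
R = 1.596e-03 × 3600 = 5.75 mm/hr.

R ≈ 5.75 mm/hr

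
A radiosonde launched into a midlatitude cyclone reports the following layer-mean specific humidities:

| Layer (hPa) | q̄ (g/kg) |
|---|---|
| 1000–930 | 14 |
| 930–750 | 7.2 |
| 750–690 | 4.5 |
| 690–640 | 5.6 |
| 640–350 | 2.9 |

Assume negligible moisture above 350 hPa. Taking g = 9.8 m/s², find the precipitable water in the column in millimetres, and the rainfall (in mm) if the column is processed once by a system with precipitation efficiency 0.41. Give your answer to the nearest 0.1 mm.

Precipitable water is the column-integrated vapour mass per unit area: PW = (1/g) Σ q̄ Δp, with q in kg/kg and Δp in Pa (1 kg/m² of water = 1 mm).
Layer 1000–930 hPa: Δp = 70 hPa = 7000 Pa, q̄ = 0.014 kg/kg → 0.014 × 7000 / 9.8 = 10.00 mm
Layer 930–750 hPa: Δp = 180 hPa = 18000 Pa, q̄ = 0.0072 kg/kg → 0.0072 × 18000 / 9.8 = 13.22 mm
Layer 750–690 hPa: Δp = 60 hPa = 6000 Pa, q̄ = 0.0045 kg/kg → 0.0045 × 6000 / 9.8 = 2.76 mm
Layer 690–640 hPa: Δp = 50 hPa = 5000 Pa, q̄ = 0.0056 kg/kg → 0.0056 × 5000 / 9.8 = 2.86 mm
Layer 640–350 hPa: Δp = 290 hPa = 29000 Pa, q̄ = 0.0029 kg/kg → 0.0029 × 29000 / 9.8 = 8.58 mm
PW = 10.00 + 13.22 + 2.76 + 2.86 + 8.58 = 37.42 ≈ 37.4 mm.
Rainfall = ε × PW = 0.41 × 37.4 = 15.3 mm.

PW ≈ 37.4 mm; rainfall ≈ 15.3 mm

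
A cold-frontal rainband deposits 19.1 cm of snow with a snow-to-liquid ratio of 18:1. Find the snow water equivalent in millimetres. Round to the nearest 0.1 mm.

SWE ≈ 10.6 mm

SWE = snow depth / ratio = 19.1 cm / 18 = 1.061 cm = 10.6 mm.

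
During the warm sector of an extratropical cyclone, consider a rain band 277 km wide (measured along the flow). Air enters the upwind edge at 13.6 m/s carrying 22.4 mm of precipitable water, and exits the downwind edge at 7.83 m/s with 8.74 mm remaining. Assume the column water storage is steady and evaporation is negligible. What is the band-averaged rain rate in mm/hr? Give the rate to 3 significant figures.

R ≈ 3.07 mm/hr

Column moisture flux per unit crosswind length is F = V × PW.
Inflow: F_in = 13.6 × 22.4 = 304.64 mm·m/s
Outflow: F_out = 7.83 × 8.74 = 68.4342 mm·m/s
Steady-state rate R = (F_in − F_out)/L = (304.64 − 68.4342) / 277000 m = 8.527e-04 mm/s.
R = 8.527e-04 × 3600 = 3.07 mm/hr.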